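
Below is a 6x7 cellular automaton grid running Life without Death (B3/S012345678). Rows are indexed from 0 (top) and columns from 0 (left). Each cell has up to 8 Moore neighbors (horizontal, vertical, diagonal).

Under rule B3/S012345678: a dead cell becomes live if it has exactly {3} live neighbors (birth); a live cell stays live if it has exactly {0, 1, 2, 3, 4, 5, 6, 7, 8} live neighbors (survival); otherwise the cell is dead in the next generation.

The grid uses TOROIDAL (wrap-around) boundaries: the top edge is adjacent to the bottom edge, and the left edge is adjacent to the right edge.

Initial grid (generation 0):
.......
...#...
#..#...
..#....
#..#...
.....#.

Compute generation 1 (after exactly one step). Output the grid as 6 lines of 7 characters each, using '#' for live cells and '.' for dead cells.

Answer: .......
...#...
#.##...
.###...
#..#...
.....#.

Derivation:
Simulating step by step:
Generation 0 (given above): 7 live cells
Generation 1: 10 live cells
(generation 1 grid is the final answer)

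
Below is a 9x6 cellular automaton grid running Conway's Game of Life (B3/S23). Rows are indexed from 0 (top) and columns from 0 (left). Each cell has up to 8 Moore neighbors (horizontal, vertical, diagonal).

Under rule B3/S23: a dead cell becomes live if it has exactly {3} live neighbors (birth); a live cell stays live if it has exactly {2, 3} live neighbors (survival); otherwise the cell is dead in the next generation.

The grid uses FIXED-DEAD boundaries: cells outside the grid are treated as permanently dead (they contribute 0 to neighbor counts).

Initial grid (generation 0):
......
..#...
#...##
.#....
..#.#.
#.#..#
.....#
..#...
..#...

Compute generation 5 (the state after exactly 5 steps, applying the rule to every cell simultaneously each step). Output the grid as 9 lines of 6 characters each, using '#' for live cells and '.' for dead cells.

Answer: ......
......
.##.#.
#..##.
......
#..##.
.##.#.
......
......

Derivation:
Simulating step by step:
Generation 0 (given above): 13 live cells
Generation 1: 12 live cells
......
......
.#....
.#.###
..##..
.#.###
.#....
......
......
Generation 2: 11 live cells
......
......
..#.#.
.#.##.
.#....
.#.##.
..#.#.
......
......
Generation 3: 12 live cells
......
......
..#.#.
.#.##.
##....
.#.##.
..#.#.
......
......
Generation 4: 14 live cells
......
......
..#.#.
##.##.
##....
##.##.
..#.#.
......
......
Generation 5: 12 live cells
(generation 5 grid is the final answer)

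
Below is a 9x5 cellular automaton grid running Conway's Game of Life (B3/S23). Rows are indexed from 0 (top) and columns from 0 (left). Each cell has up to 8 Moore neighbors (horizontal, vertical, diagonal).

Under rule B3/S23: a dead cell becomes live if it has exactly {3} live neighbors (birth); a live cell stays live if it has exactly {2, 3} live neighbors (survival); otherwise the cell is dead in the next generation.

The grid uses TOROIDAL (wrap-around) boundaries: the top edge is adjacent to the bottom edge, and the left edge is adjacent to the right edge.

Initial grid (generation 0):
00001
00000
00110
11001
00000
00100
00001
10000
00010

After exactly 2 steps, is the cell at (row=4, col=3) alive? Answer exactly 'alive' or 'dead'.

Answer: alive

Derivation:
Simulating step by step:
Generation 0 (given above): 10 live cells
Generation 1: 15 live cells
00000
00010
11111
11111
11000
00000
00000
00001
00001
Generation 2: 4 live cells
00000
11010
00000
00000
00010
00000
00000
00000
00000

Cell (4,3) at generation 2: 1 -> alive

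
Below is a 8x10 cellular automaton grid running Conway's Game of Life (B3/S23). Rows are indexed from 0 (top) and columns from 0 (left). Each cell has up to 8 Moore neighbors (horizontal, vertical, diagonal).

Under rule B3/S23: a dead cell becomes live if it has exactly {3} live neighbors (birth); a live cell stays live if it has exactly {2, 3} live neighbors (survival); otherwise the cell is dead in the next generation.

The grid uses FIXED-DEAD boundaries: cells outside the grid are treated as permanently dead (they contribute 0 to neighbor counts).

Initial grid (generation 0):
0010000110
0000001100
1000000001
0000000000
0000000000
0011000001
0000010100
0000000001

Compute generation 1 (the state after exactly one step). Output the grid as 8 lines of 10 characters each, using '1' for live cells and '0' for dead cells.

Answer: 0000001110
0000001100
0000000000
0000000000
0000000000
0000000000
0000000010
0000000000

Derivation:
Simulating step by step:
Generation 0 (given above): 13 live cells
Generation 1: 6 live cells
(generation 1 grid is the final answer)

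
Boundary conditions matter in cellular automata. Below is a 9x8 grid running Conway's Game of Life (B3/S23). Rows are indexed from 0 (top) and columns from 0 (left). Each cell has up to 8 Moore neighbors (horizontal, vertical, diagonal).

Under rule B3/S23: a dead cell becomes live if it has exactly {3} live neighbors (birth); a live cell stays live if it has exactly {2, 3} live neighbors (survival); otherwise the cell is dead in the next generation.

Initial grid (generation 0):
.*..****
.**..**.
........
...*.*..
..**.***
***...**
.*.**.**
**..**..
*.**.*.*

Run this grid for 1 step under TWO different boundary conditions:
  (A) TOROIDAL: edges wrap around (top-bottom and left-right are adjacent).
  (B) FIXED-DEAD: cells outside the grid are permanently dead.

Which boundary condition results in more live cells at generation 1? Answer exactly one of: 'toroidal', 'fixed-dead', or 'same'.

Under TOROIDAL boundary, generation 1:
........
***.*..*
..*.***.
..**.*..
...*.*..
........
...**...
........
..**....
Population = 18

Under FIXED-DEAD boundary, generation 1:
.**.*..*
.**.*..*
..*.***.
..**.*..
...*.*.*
*.......
...**..*
*......*
*.**.**.
Population = 29

Comparison: toroidal=18, fixed-dead=29 -> fixed-dead

Answer: fixed-dead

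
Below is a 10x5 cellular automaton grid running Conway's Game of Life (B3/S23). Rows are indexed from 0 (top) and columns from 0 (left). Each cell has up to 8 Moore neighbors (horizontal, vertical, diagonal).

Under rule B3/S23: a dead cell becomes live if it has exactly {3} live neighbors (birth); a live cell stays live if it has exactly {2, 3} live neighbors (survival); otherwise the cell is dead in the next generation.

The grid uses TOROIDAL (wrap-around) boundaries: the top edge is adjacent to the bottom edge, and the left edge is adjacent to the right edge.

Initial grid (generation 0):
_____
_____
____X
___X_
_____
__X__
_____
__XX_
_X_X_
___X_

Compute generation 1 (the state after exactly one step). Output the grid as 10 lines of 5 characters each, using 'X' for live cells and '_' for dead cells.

Simulating step by step:
Generation 0 (given above): 8 live cells
Generation 1: 7 live cells
(generation 1 grid is the final answer)

Answer: _____
_____
_____
_____
_____
_____
__XX_
__XX_
___XX
__X__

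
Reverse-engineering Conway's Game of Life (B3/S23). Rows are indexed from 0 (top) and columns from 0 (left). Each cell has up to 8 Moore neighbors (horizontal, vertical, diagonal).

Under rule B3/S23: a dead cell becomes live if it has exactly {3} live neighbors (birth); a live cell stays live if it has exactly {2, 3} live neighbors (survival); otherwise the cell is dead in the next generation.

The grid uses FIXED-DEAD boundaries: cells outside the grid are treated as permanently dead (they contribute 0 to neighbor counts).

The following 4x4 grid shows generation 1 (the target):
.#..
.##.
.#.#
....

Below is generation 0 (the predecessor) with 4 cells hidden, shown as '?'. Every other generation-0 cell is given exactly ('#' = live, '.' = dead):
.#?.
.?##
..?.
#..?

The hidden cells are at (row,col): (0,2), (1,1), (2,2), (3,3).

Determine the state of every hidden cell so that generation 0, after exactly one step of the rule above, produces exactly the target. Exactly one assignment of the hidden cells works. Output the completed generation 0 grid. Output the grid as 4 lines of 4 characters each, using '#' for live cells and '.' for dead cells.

Hidden generation-0 cells (in order): (0,2), (1,1), (2,2), (3,3).
A hidden cell only influences target cells in its own 3x3 neighborhood. Try each of the 2^4 = 16 assignments, step the completed generation 0 forward once under B3/S23, and compare with the target:
  (0,2)=. (1,1)=. (2,2)=. (3,3)=. -> step gives (0,1)='.' but target has '#' -> reject
  (0,2)=. (1,1)=. (2,2)=. (3,3)=# -> step gives (0,1)='.' but target has '#' -> reject
  (0,2)=. (1,1)=. (2,2)=# (3,3)=. -> step gives (0,1)='.' but target has '#' -> reject
  (0,2)=. (1,1)=. (2,2)=# (3,3)=# -> step gives (0,1)='.' but target has '#' -> reject
  (0,2)=. (1,1)=# (2,2)=. (3,3)=. -> step gives (2,2)='#' but target has '.' -> reject
  (0,2)=. (1,1)=# (2,2)=. (3,3)=# -> step reproduces the target at every cell -> ACCEPT
  (0,2)=. (1,1)=# (2,2)=# (3,3)=. -> step gives (1,2)='.' but target has '#' -> reject
  (0,2)=. (1,1)=# (2,2)=# (3,3)=# -> step gives (1,2)='.' but target has '#' -> reject
  (0,2)=# (1,1)=. (2,2)=. (3,3)=. -> step gives (0,2)='#' but target has '.' -> reject
  (0,2)=# (1,1)=. (2,2)=. (3,3)=# -> step gives (0,2)='#' but target has '.' -> reject
  (0,2)=# (1,1)=. (2,2)=# (3,3)=. -> step gives (0,2)='#' but target has '.' -> reject
  (0,2)=# (1,1)=. (2,2)=# (3,3)=# -> step gives (0,2)='#' but target has '.' -> reject
  (0,2)=# (1,1)=# (2,2)=. (3,3)=. -> step gives (0,3)='#' but target has '.' -> reject
  (0,2)=# (1,1)=# (2,2)=. (3,3)=# -> step gives (0,3)='#' but target has '.' -> reject
  (0,2)=# (1,1)=# (2,2)=# (3,3)=. -> step gives (0,3)='#' but target has '.' -> reject
  (0,2)=# (1,1)=# (2,2)=# (3,3)=# -> step gives (0,3)='#' but target has '.' -> reject
Unique solution: (0,2)=dead, (1,1)=live, (2,2)=dead, (3,3)=live.
Check: live-neighbor counts of every cell in the completed generation 0:
2242
2231
2343
0110
Applying B3/S23 to generation 0 with these counts gives:
.#..
.##.
.#.#
....
which matches the target exactly.

Answer: .#..
.###
....
#..#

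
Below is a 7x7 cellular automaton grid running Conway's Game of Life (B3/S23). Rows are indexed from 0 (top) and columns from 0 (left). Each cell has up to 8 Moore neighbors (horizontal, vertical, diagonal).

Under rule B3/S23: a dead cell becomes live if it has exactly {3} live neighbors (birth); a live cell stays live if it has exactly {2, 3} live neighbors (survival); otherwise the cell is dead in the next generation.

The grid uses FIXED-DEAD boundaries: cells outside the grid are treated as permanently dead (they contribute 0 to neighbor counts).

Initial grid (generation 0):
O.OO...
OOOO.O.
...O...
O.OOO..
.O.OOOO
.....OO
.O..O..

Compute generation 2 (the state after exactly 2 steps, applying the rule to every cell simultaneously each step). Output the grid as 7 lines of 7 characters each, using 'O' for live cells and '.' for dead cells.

Simulating step by step:
Generation 0 (given above): 22 live cells
Generation 1: 12 live cells
O..OO..
O......
O......
.O.....
.O....O
..OO..O
.....O.
Generation 2: 10 live cells
(generation 2 grid is the final answer)

Answer: .......
OO.....
OO.....
OO.....
.O.....
..O..OO
.......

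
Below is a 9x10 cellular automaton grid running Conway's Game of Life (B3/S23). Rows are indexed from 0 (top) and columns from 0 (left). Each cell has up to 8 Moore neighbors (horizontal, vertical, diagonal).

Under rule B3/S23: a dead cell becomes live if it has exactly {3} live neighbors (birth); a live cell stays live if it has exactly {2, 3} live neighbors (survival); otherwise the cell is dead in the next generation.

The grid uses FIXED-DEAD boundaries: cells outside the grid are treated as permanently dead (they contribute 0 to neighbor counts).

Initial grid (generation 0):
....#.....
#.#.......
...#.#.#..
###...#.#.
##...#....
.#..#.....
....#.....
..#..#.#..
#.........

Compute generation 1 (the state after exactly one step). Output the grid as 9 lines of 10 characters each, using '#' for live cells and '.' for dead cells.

Simulating step by step:
Generation 0 (given above): 21 live cells
Generation 1: 20 live cells
(generation 1 grid is the final answer)

Answer: ..........
...##.....
#..#..##..
#.#.####..
.....#....
##..##....
...###....
..........
..........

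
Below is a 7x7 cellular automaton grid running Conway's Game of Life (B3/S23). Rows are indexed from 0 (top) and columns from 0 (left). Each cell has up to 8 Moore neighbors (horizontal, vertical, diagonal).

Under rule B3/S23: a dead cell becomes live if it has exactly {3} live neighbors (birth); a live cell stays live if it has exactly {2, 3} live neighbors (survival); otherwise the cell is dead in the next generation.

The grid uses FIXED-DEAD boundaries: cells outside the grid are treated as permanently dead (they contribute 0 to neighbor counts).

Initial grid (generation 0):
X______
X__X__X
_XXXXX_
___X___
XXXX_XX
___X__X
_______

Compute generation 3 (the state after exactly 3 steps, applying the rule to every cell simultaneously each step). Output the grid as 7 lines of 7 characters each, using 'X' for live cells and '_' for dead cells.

Simulating step by step:
Generation 0 (given above): 18 live cells
Generation 1: 16 live cells
_______
X__X_X_
_X___X_
X_____X
_X_X_XX
_X_XXXX
_______
Generation 2: 18 live cells
_______
____X__
XX__XXX
XXX_X_X
XX_X___
___X__X
____XX_
Generation 3: 16 live cells
(generation 3 grid is the final answer)

Answer: _______
____X__
X_X_X_X
____X_X
X__XXX_
__XX_X_
____XX_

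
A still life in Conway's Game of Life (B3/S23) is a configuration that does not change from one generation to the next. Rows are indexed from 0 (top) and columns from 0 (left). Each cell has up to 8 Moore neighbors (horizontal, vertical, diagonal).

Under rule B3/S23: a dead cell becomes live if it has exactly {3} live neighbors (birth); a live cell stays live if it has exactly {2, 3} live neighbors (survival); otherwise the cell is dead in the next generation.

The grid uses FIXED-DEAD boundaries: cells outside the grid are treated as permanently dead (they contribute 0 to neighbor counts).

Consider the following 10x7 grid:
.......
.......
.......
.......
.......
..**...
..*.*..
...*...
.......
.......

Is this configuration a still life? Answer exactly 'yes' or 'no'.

Answer: yes

Derivation:
Compute generation 1 and compare to generation 0 (given above):
Generation 1:
.......
.......
.......
.......
.......
..**...
..*.*..
...*...
.......
.......
The grids are IDENTICAL -> still life.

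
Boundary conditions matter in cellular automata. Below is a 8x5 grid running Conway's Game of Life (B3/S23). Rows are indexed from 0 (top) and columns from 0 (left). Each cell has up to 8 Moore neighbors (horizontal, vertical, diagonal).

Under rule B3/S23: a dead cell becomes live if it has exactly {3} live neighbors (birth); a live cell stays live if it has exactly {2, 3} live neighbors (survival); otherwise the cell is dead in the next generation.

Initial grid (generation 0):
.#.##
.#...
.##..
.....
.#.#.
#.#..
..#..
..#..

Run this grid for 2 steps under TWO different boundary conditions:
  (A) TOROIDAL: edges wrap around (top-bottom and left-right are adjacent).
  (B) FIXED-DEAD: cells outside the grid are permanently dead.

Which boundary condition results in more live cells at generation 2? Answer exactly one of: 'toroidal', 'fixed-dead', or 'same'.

Answer: toroidal

Derivation:
Under TOROIDAL boundary, generation 2:
#..##
...##
##...
#....
.#.#.
.....
.....
#...#
Population = 12

Under FIXED-DEAD boundary, generation 2:
.##..
#..#.
.....
#....
.#.#.
.....
..##.
.....
Population = 9

Comparison: toroidal=12, fixed-dead=9 -> toroidal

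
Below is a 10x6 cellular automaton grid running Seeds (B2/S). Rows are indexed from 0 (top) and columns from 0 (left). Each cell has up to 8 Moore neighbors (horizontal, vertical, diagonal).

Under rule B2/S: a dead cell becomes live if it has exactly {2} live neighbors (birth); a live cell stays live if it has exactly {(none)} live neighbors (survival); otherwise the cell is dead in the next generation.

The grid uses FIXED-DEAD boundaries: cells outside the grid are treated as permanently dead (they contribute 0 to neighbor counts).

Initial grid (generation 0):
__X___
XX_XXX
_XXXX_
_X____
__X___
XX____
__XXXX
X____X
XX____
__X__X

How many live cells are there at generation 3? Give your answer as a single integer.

Answer: 8

Derivation:
Simulating step by step:
Generation 0 (given above): 24 live cells
Generation 1: 9 live cells
X____X
______
______
X___X_
______
_____X
______
______
__X_XX
X_____
Generation 2: 11 live cells
______
______
______
______
____XX
______
______
___XXX
_X_X__
_X_XXX
Generation 3: 8 live cells
______
______
______
____XX
______
____XX
___X_X
______
X_____
X_____
Population at generation 3: 8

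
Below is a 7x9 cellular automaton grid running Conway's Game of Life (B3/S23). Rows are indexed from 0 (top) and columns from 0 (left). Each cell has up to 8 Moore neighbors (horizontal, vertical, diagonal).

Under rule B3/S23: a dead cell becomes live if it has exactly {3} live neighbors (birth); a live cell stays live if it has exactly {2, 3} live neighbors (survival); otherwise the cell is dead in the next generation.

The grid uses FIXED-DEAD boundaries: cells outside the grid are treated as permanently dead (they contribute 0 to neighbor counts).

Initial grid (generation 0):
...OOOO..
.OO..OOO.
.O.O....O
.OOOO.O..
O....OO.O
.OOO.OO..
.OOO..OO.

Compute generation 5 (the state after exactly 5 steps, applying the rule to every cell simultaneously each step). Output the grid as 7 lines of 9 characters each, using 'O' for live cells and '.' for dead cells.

Simulating step by step:
Generation 0 (given above): 31 live cells
Generation 1: 21 live cells
..OOO..O.
.O.....O.
O........
OO.OO.O..
O........
O..O.....
.O.OOOOO.
Generation 2: 24 live cells
..OO.....
.OOO.....
O.O......
OO.......
O.OOO....
OOOO.OO..
..OOOOO..
Generation 3: 10 live cells
.O.O.....
.........
O..O.....
O........
....OO...
O.....O..
......O..
Generation 4: 4 live cells
.........
..O......
.........
....O....
.....O...
......O..
.........
Generation 5: 1 live cells
(generation 5 grid is the final answer)

Answer: .........
.........
.........
.........
.....O...
.........
.........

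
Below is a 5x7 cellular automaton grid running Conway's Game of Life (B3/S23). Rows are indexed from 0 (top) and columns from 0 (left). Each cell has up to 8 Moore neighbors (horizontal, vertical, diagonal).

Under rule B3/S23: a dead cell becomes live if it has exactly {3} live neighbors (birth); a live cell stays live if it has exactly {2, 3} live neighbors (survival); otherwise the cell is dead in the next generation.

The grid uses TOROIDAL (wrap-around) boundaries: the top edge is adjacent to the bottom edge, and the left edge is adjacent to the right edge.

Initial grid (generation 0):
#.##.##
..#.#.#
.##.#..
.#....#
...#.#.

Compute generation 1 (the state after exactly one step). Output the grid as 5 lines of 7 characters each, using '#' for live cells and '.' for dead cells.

Answer: ###....
....#.#
.##....
##.###.
.#.#.#.

Derivation:
Simulating step by step:
Generation 0 (given above): 15 live cells
Generation 1: 15 live cells
(generation 1 grid is the final answer)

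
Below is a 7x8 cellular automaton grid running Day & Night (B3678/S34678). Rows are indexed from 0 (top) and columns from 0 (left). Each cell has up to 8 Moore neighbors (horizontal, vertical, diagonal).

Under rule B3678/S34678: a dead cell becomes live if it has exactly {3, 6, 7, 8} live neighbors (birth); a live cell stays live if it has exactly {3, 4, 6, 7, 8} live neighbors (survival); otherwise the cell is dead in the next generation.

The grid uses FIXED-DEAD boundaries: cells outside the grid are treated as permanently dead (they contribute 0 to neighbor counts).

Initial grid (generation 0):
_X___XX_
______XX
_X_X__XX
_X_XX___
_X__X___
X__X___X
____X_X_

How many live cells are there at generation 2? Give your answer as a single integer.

Simulating step by step:
Generation 0 (given above): 19 live cells
Generation 1: 16 live cells
______XX
__X____X
____XXXX
X__XXX__
X___X___
____XX__
________
Generation 2: 6 live cells
________
______XX
____XXX_
___X____
________
________
________
Population at generation 2: 6

Answer: 6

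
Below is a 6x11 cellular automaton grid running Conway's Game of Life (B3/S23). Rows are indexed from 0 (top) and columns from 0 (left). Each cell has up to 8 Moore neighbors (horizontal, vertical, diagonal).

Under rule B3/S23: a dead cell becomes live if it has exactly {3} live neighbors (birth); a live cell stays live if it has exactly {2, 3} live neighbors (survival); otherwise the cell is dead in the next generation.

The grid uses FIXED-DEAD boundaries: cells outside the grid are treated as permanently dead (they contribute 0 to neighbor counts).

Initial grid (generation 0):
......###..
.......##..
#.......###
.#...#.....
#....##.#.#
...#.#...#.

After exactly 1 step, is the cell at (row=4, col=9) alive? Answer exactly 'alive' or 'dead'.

Answer: alive

Derivation:
Simulating step by step:
Generation 0 (given above): 19 live cells
Generation 1: 20 live cells
......#.#..
......#....
.......###.
##...####.#
.....##..#.
....###..#.

Cell (4,9) at generation 1: 1 -> alive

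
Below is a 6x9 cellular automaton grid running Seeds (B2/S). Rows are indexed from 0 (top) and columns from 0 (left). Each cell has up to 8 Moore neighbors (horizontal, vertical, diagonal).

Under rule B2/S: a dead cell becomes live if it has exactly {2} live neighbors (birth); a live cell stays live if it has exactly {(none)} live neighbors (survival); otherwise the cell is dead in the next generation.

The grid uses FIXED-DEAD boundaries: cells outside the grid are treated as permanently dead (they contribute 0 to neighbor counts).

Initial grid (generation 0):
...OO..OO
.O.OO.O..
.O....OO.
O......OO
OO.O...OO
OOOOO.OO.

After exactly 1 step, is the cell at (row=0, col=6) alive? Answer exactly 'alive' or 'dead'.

Simulating step by step:
Generation 0 (given above): 26 live cells
Generation 1: 6 live cells
......O..
O........
...OO....
.........
.....O...
.....O...

Cell (0,6) at generation 1: 1 -> alive

Answer: alive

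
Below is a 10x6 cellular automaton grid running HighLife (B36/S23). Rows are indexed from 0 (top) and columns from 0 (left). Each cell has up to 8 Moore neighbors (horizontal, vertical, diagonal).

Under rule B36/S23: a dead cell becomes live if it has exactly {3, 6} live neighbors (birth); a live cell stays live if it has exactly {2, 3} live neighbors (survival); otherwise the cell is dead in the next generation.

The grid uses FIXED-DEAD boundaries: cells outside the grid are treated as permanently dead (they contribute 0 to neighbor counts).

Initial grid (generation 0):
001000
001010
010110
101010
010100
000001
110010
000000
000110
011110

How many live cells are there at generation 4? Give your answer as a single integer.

Simulating step by step:
Generation 0 (given above): 21 live cells
Generation 1: 22 live cells
000100
011010
010011
100010
011110
111010
000000
000110
000010
001010
Generation 2: 24 live cells
001100
011011
111011
100000
000011
100010
011010
000110
000011
000100
Generation 3: 24 live cells
011110
100101
101011
100100
000011
010010
011011
001000
000001
000010
Generation 4: 26 live cells
011110
100011
101001
010100
000111
011000
011011
011111
000000
000000
Population at generation 4: 26

Answer: 26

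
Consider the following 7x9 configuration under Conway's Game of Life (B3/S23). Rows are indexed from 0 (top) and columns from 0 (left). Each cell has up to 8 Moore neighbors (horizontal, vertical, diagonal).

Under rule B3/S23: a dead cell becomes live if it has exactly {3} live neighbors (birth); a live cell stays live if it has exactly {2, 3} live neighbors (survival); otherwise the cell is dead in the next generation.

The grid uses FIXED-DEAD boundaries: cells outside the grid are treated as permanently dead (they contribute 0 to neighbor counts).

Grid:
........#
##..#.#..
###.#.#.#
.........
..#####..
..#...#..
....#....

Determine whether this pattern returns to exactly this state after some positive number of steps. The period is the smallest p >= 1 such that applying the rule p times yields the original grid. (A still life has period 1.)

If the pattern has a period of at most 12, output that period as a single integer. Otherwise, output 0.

Answer: 0

Derivation:
Simulating and comparing each generation to the original:
Gen 0 (original, given above): 19 live cells
Gen 1: 16 live cells, differs from original
Gen 2: 14 live cells, differs from original
Gen 3: 17 live cells, differs from original
Gen 4: 18 live cells, differs from original
Gen 5: 17 live cells, differs from original
Gen 6: 22 live cells, differs from original
Gen 7: 14 live cells, differs from original
Gen 8: 8 live cells, differs from original
Gen 9: 8 live cells, differs from original
Gen 10: 9 live cells, differs from original
Gen 11: 10 live cells, differs from original
Gen 12: 10 live cells, differs from original
No period found within 12 steps.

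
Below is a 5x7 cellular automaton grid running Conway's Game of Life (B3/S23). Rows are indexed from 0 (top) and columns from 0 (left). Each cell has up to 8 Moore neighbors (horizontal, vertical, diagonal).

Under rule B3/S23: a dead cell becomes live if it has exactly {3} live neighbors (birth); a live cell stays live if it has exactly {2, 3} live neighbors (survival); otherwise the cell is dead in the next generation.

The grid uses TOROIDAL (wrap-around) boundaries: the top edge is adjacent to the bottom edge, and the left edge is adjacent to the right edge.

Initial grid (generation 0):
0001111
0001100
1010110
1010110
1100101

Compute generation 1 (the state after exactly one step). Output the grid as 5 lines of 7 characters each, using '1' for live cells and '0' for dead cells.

Simulating step by step:
Generation 0 (given above): 18 live cells
Generation 1: 7 live cells
(generation 1 grid is the final answer)

Answer: 0010001
0010000
0010000
0010000
0110000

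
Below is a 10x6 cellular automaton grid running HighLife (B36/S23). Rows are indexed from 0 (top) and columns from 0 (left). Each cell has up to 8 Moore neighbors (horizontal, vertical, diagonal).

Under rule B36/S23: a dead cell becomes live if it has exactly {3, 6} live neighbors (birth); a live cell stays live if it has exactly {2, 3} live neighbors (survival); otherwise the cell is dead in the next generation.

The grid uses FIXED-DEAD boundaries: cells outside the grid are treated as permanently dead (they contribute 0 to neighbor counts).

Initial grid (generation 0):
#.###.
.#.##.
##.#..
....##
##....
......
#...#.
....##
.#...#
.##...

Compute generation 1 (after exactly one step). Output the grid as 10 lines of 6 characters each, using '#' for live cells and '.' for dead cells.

Simulating step by step:
Generation 0 (given above): 22 live cells
Generation 1: 22 live cells
(generation 1 grid is the final answer)

Answer: .##.#.
..#...
##.#.#
..#.#.
......
##....
....##
....##
.##.##
.##...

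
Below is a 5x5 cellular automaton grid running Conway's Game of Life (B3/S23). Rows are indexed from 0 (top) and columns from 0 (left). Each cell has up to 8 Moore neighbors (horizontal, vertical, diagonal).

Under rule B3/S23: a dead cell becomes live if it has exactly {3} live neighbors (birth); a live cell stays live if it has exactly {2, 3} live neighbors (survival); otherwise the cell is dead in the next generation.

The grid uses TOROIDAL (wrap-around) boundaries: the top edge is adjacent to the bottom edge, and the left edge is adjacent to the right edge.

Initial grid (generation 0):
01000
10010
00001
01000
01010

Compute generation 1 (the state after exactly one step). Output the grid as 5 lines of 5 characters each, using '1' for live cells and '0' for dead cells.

Simulating step by step:
Generation 0 (given above): 7 live cells
Generation 1: 11 live cells
(generation 1 grid is the final answer)

Answer: 11001
10001
10001
10100
11000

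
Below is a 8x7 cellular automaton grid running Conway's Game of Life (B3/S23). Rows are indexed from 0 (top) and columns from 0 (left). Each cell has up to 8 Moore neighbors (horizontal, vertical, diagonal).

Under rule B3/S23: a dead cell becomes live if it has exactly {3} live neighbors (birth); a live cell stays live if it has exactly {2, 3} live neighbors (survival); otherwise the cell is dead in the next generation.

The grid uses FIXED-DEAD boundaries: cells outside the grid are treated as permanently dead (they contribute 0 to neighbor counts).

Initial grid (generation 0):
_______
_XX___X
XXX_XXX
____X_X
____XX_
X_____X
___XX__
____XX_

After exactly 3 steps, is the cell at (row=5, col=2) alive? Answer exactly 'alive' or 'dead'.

Simulating step by step:
Generation 0 (given above): 19 live cells
Generation 1: 18 live cells
_______
X_XX__X
X_X_X_X
_X____X
____X_X
___X___
___XX__
___XXX_
Generation 2: 16 live cells
_______
__XX_X_
X_X___X
_X_X__X
_____X_
___X_X_
__X__X_
___X_X_
Generation 3: 20 live cells
_______
_XXX___
____XXX
_XX__XX
__X__XX
_____XX
__XX_XX
____X__

Cell (5,2) at generation 3: 0 -> dead

Answer: dead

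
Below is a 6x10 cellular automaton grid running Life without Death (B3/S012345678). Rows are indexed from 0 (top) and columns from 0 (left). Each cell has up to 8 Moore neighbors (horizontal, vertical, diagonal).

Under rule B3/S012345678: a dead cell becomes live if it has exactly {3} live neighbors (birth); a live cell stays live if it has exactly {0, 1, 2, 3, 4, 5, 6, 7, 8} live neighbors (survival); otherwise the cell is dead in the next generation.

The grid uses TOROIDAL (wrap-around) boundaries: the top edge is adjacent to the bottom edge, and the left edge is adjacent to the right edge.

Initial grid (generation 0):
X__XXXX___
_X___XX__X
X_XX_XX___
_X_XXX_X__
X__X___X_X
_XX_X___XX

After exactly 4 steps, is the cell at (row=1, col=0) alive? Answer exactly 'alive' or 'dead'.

Simulating step by step:
Generation 0 (given above): 28 live cells
Generation 1: 38 live cells
X__XXXXXX_
_X___XXX_X
X_XX_XXX__
_X_XXX_XXX
X__X_XXX_X
_XX_X_XXXX
Generation 2: 38 live cells
X__XXXXXX_
_X___XXX_X
X_XX_XXX__
_X_XXX_XXX
X__X_XXX_X
_XX_X_XXXX
Generation 3: 38 live cells
X__XXXXXX_
_X___XXX_X
X_XX_XXX__
_X_XXX_XXX
X__X_XXX_X
_XX_X_XXXX
Generation 4: 38 live cells
X__XXXXXX_
_X___XXX_X
X_XX_XXX__
_X_XXX_XXX
X__X_XXX_X
_XX_X_XXXX

Cell (1,0) at generation 4: 0 -> dead

Answer: dead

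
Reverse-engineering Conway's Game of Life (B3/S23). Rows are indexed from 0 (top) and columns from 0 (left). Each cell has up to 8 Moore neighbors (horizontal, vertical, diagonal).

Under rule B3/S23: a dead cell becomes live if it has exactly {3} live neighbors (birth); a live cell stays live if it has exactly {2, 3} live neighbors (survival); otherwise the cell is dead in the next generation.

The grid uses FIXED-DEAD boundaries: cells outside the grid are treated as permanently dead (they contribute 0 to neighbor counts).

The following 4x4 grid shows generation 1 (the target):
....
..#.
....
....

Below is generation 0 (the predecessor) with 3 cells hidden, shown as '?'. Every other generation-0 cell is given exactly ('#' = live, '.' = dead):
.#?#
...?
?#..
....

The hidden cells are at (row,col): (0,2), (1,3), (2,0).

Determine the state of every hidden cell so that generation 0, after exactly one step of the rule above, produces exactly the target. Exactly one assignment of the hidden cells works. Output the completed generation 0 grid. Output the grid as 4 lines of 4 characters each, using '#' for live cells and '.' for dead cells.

Answer: .#.#
....
.#..
....

Derivation:
Hidden generation-0 cells (in order): (0,2), (1,3), (2,0).
A hidden cell only influences target cells in its own 3x3 neighborhood. Try each of the 2^3 = 8 assignments, step the completed generation 0 forward once under B3/S23, and compare with the target:
  (0,2)=. (1,3)=. (2,0)=. -> step reproduces the target at every cell -> ACCEPT
  (0,2)=. (1,3)=. (2,0)=# -> step gives (1,0)='#' but target has '.' -> reject
  (0,2)=. (1,3)=# (2,0)=. -> step gives (0,2)='#' but target has '.' -> reject
  (0,2)=. (1,3)=# (2,0)=# -> step gives (0,2)='#' but target has '.' -> reject
  (0,2)=# (1,3)=. (2,0)=. -> step gives (0,2)='#' but target has '.' -> reject
  (0,2)=# (1,3)=. (2,0)=# -> step gives (0,2)='#' but target has '.' -> reject
  (0,2)=# (1,3)=# (2,0)=. -> step gives (0,2)='#' but target has '.' -> reject
  (0,2)=# (1,3)=# (2,0)=# -> step gives (0,2)='#' but target has '.' -> reject
Unique solution: (0,2)=dead, (1,3)=dead, (2,0)=dead.
Check: live-neighbor counts of every cell in the completed generation 0:
1020
2231
1010
1110
Applying B3/S23 to generation 0 with these counts gives:
....
..#.
....
....
which matches the target exactly.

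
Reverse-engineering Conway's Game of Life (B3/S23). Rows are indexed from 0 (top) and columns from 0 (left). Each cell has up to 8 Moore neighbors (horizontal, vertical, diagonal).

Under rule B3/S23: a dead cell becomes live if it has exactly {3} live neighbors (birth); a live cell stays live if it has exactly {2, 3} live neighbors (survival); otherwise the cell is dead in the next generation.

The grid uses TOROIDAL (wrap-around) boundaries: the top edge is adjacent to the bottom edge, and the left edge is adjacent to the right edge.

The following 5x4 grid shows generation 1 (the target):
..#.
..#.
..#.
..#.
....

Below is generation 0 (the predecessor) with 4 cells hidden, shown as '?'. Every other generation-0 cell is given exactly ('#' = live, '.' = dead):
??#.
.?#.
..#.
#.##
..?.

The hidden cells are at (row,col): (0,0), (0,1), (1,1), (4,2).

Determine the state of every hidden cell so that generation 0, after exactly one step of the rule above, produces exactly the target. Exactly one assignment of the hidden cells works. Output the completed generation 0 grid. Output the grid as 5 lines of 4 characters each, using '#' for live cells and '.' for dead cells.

Answer: ###.
..#.
..#.
#.##
..#.

Derivation:
Hidden generation-0 cells (in order): (0,0), (0,1), (1,1), (4,2).
A hidden cell only influences target cells in its own 3x3 neighborhood. Try each of the 2^4 = 16 assignments, step the completed generation 0 forward once under B3/S23, and compare with the target:
  (0,0)=. (0,1)=. (1,1)=. (4,2)=. -> step gives (0,2)='.' but target has '#' -> reject
  (0,0)=. (0,1)=. (1,1)=. (4,2)=# -> step gives (0,1)='#' but target has '.' -> reject
  (0,0)=. (0,1)=. (1,1)=# (4,2)=. -> step gives (0,1)='#' but target has '.' -> reject
  (0,0)=. (0,1)=. (1,1)=# (4,2)=# -> step gives (0,3)='#' but target has '.' -> reject
  (0,0)=. (0,1)=# (1,1)=. (4,2)=. -> step gives (0,1)='#' but target has '.' -> reject
  (0,0)=. (0,1)=# (1,1)=. (4,2)=# -> step gives (0,1)='#' but target has '.' -> reject
  (0,0)=. (0,1)=# (1,1)=# (4,2)=. -> step gives (0,1)='#' but target has '.' -> reject
  (0,0)=. (0,1)=# (1,1)=# (4,2)=# -> step gives (0,2)='.' but target has '#' -> reject
  (0,0)=# (0,1)=. (1,1)=. (4,2)=. -> step gives (0,1)='#' but target has '.' -> reject
  (0,0)=# (0,1)=. (1,1)=. (4,2)=# -> step gives (4,0)='#' but target has '.' -> reject
  (0,0)=# (0,1)=. (1,1)=# (4,2)=. -> step gives (0,3)='#' but target has '.' -> reject
  (0,0)=# (0,1)=. (1,1)=# (4,2)=# -> step gives (2,0)='#' but target has '.' -> reject
  (0,0)=# (0,1)=# (1,1)=. (4,2)=. -> step gives (0,1)='#' but target has '.' -> reject
  (0,0)=# (0,1)=# (1,1)=. (4,2)=# -> step reproduces the target at every cell -> ACCEPT
  (0,0)=# (0,1)=# (1,1)=# (4,2)=. -> step gives (0,0)='#' but target has '.' -> reject
  (0,0)=# (0,1)=# (1,1)=# (4,2)=# -> step gives (0,0)='#' but target has '.' -> reject
Unique solution: (0,0)=live, (0,1)=live, (1,1)=dead, (4,2)=live.
Check: live-neighbor counts of every cell in the completed generation 0:
1434
2534
2435
1434
4646
Applying B3/S23 to generation 0 with these counts gives:
..#.
..#.
..#.
..#.
....
which matches the target exactly.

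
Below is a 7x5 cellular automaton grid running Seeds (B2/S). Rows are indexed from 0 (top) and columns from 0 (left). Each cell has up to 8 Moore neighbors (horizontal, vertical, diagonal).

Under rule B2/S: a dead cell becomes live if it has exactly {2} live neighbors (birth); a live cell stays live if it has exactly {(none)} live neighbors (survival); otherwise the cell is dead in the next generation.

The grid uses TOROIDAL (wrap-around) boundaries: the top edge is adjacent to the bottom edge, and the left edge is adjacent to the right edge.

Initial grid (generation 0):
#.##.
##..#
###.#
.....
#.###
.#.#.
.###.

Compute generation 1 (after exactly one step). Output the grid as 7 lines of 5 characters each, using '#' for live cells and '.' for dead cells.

Answer: .....
.....
.....
.....
.....
.....
.....

Derivation:
Simulating step by step:
Generation 0 (given above): 19 live cells
Generation 1: 0 live cells
(generation 1 grid is the final answer)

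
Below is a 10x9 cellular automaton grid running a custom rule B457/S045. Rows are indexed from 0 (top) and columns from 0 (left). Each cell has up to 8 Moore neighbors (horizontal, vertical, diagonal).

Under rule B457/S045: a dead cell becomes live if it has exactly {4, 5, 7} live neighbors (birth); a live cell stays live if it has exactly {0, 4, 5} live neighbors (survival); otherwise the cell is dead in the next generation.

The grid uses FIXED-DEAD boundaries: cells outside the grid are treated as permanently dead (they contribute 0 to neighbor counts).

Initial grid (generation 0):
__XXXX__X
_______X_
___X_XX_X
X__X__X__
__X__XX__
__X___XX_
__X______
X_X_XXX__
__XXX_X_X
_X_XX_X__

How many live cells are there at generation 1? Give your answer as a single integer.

Answer: 28

Derivation:
Simulating step by step:
Generation 0 (given above): 34 live cells
Generation 1: 28 live cells
_________
___XXXX__
_______X_
X___XXXX_
______XX_
_________
_X_X_XX__
XX___X___
_XX_XX_XX
__XX_X___
Population at generation 1: 28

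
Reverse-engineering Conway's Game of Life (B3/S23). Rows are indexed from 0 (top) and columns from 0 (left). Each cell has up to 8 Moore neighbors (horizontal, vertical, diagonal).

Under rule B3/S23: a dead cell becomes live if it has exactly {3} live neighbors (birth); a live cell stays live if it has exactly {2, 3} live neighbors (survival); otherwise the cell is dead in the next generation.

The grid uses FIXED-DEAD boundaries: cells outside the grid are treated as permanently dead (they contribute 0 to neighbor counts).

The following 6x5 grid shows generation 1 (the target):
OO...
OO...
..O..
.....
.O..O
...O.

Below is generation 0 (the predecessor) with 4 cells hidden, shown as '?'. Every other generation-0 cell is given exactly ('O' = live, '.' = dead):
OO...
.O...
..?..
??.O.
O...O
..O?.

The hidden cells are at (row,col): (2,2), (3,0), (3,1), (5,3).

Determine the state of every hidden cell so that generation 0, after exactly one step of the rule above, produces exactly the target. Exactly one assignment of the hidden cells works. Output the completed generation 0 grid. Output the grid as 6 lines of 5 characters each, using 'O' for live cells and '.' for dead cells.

Answer: OO...
.O...
.....
.O.O.
O...O
..OO.

Derivation:
Hidden generation-0 cells (in order): (2,2), (3,0), (3,1), (5,3).
A hidden cell only influences target cells in its own 3x3 neighborhood. Try each of the 2^4 = 16 assignments, step the completed generation 0 forward once under B3/S23, and compare with the target:
  (2,2)=. (3,0)=. (3,1)=. (5,3)=. -> step gives (2,2)='.' but target has 'O' -> reject
  (2,2)=. (3,0)=. (3,1)=. (5,3)=O -> step gives (2,2)='.' but target has 'O' -> reject
  (2,2)=. (3,0)=. (3,1)=O (5,3)=. -> step gives (4,2)='O' but target has '.' -> reject
  (2,2)=. (3,0)=. (3,1)=O (5,3)=O -> step reproduces the target at every cell -> ACCEPT
  (2,2)=. (3,0)=O (3,1)=. (5,3)=. -> step gives (2,2)='.' but target has 'O' -> reject
  (2,2)=. (3,0)=O (3,1)=. (5,3)=O -> step gives (2,2)='.' but target has 'O' -> reject
  (2,2)=. (3,0)=O (3,1)=O (5,3)=. -> step gives (2,0)='O' but target has '.' -> reject
  (2,2)=. (3,0)=O (3,1)=O (5,3)=O -> step gives (2,0)='O' but target has '.' -> reject
  (2,2)=O (3,0)=. (3,1)=. (5,3)=. -> step gives (1,2)='O' but target has '.' -> reject
  (2,2)=O (3,0)=. (3,1)=. (5,3)=O -> step gives (1,2)='O' but target has '.' -> reject
  (2,2)=O (3,0)=. (3,1)=O (5,3)=. -> step gives (1,2)='O' but target has '.' -> reject
  (2,2)=O (3,0)=. (3,1)=O (5,3)=O -> step gives (1,2)='O' but target has '.' -> reject
  (2,2)=O (3,0)=O (3,1)=. (5,3)=. -> step gives (1,2)='O' but target has '.' -> reject
  (2,2)=O (3,0)=O (3,1)=. (5,3)=O -> step gives (1,2)='O' but target has '.' -> reject
  (2,2)=O (3,0)=O (3,1)=O (5,3)=. -> step gives (1,2)='O' but target has '.' -> reject
  (2,2)=O (3,0)=O (3,1)=O (5,3)=O -> step gives (1,2)='O' but target has '.' -> reject
Unique solution: (2,2)=dead, (3,0)=dead, (3,1)=live, (5,3)=live.
Check: live-neighbor counts of every cell in the completed generation 0:
22200
32200
22311
21212
13442
12122
Applying B3/S23 to generation 0 with these counts gives:
OO...
OO...
..O..
.....
.O..O
...O.
which matches the target exactly.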